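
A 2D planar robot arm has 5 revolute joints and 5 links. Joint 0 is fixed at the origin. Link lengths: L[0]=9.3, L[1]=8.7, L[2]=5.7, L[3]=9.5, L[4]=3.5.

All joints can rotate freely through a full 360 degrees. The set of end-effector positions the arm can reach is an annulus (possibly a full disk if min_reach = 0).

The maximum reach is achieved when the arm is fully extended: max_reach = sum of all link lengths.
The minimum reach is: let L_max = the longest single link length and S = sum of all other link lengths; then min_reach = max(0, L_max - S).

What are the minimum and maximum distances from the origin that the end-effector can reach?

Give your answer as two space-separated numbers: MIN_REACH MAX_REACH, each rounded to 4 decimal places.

Link lengths: [9.3, 8.7, 5.7, 9.5, 3.5]
max_reach = 9.3 + 8.7 + 5.7 + 9.5 + 3.5 = 36.7
L_max = max([9.3, 8.7, 5.7, 9.5, 3.5]) = 9.5
S (sum of others) = 36.7 - 9.5 = 27.2
min_reach = max(0, 9.5 - 27.2) = max(0, -17.7) = 0

Answer: 0.0000 36.7000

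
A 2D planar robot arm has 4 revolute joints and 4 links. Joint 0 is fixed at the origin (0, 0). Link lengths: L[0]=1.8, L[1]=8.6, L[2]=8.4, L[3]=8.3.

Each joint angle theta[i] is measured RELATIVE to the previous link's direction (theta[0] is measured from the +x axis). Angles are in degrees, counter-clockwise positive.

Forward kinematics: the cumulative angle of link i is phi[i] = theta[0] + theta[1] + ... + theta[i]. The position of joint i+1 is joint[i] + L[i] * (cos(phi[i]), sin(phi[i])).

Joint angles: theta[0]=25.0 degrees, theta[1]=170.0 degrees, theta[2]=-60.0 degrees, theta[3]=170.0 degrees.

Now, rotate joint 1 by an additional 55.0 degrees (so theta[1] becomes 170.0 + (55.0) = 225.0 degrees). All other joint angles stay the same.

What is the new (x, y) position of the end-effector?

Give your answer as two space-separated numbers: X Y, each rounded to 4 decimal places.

Answer: -1.2824 -8.7793

Derivation:
joint[0] = (0.0000, 0.0000)  (base)
link 0: phi[0] = 25 = 25 deg
  cos(25 deg) = 0.9063, sin(25 deg) = 0.4226
  joint[1] = (0.0000, 0.0000) + 1.8 * (0.9063, 0.4226) = (0.0000 + 1.6314, 0.0000 + 0.7607) = (1.6314, 0.7607)
link 1: phi[1] = 25 + 225 = 250 deg
  cos(250 deg) = -0.3420, sin(250 deg) = -0.9397
  joint[2] = (1.6314, 0.7607) + 8.6 * (-0.3420, -0.9397) = (1.6314 + -2.9414, 0.7607 + -8.0814) = (-1.3100, -7.3206)
link 2: phi[2] = 25 + 225 + -60 = 190 deg
  cos(190 deg) = -0.9848, sin(190 deg) = -0.1736
  joint[3] = (-1.3100, -7.3206) + 8.4 * (-0.9848, -0.1736) = (-1.3100 + -8.2724, -7.3206 + -1.4586) = (-9.5824, -8.7793)
link 3: phi[3] = 25 + 225 + -60 + 170 = 360 deg
  cos(360 deg) = 1.0000, sin(360 deg) = -0.0000
  joint[4] = (-9.5824, -8.7793) + 8.3 * (1.0000, -0.0000) = (-9.5824 + 8.3000, -8.7793 + -0.0000) = (-1.2824, -8.7793)
End effector: (-1.2824, -8.7793)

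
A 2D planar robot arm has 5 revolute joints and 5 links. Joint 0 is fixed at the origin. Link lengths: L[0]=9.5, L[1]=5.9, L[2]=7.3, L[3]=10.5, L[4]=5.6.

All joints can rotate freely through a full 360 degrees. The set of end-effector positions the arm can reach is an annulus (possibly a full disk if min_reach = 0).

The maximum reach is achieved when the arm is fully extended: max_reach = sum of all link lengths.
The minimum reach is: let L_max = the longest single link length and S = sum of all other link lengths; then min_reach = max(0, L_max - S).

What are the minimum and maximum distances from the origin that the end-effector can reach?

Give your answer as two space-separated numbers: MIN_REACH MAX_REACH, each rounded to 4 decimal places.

Answer: 0.0000 38.8000

Derivation:
Link lengths: [9.5, 5.9, 7.3, 10.5, 5.6]
max_reach = 9.5 + 5.9 + 7.3 + 10.5 + 5.6 = 38.8
L_max = max([9.5, 5.9, 7.3, 10.5, 5.6]) = 10.5
S (sum of others) = 38.8 - 10.5 = 28.3
min_reach = max(0, 10.5 - 28.3) = max(0, -17.8) = 0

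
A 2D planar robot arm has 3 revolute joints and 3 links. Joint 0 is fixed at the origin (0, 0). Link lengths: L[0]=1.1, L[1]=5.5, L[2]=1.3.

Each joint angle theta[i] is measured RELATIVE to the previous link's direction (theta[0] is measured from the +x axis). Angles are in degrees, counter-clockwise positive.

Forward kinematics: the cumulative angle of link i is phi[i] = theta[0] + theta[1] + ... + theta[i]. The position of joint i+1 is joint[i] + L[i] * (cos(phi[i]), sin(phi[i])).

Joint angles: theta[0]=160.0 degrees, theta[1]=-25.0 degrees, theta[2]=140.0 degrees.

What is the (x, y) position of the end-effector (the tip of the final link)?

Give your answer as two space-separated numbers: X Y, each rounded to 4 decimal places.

joint[0] = (0.0000, 0.0000)  (base)
link 0: phi[0] = 160 = 160 deg
  cos(160 deg) = -0.9397, sin(160 deg) = 0.3420
  joint[1] = (0.0000, 0.0000) + 1.1 * (-0.9397, 0.3420) = (0.0000 + -1.0337, 0.0000 + 0.3762) = (-1.0337, 0.3762)
link 1: phi[1] = 160 + -25 = 135 deg
  cos(135 deg) = -0.7071, sin(135 deg) = 0.7071
  joint[2] = (-1.0337, 0.3762) + 5.5 * (-0.7071, 0.7071) = (-1.0337 + -3.8891, 0.3762 + 3.8891) = (-4.9227, 4.2653)
link 2: phi[2] = 160 + -25 + 140 = 275 deg
  cos(275 deg) = 0.0872, sin(275 deg) = -0.9962
  joint[3] = (-4.9227, 4.2653) + 1.3 * (0.0872, -0.9962) = (-4.9227 + 0.1133, 4.2653 + -1.2951) = (-4.8094, 2.9703)
End effector: (-4.8094, 2.9703)

Answer: -4.8094 2.9703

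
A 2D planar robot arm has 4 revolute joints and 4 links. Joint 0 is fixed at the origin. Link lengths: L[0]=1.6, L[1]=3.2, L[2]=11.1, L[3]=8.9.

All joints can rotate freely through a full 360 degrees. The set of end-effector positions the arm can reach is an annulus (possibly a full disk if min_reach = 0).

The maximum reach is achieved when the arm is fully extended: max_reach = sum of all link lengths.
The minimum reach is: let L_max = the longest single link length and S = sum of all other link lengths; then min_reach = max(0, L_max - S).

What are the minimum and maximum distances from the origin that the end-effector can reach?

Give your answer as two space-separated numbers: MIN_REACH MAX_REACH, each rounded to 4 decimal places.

Link lengths: [1.6, 3.2, 11.1, 8.9]
max_reach = 1.6 + 3.2 + 11.1 + 8.9 = 24.8
L_max = max([1.6, 3.2, 11.1, 8.9]) = 11.1
S (sum of others) = 24.8 - 11.1 = 13.7
min_reach = max(0, 11.1 - 13.7) = max(0, -2.6) = 0

Answer: 0.0000 24.8000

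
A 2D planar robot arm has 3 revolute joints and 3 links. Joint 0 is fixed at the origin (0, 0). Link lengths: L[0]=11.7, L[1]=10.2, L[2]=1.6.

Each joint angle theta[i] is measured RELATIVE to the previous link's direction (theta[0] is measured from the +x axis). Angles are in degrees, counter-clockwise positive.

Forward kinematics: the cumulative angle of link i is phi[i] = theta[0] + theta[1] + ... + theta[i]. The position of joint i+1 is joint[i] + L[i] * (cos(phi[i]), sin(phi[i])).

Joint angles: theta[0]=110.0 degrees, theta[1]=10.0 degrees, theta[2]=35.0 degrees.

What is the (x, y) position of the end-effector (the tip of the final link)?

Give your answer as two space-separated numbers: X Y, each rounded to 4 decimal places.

Answer: -10.5517 20.5041

Derivation:
joint[0] = (0.0000, 0.0000)  (base)
link 0: phi[0] = 110 = 110 deg
  cos(110 deg) = -0.3420, sin(110 deg) = 0.9397
  joint[1] = (0.0000, 0.0000) + 11.7 * (-0.3420, 0.9397) = (0.0000 + -4.0016, 0.0000 + 10.9944) = (-4.0016, 10.9944)
link 1: phi[1] = 110 + 10 = 120 deg
  cos(120 deg) = -0.5000, sin(120 deg) = 0.8660
  joint[2] = (-4.0016, 10.9944) + 10.2 * (-0.5000, 0.8660) = (-4.0016 + -5.1000, 10.9944 + 8.8335) = (-9.1016, 19.8279)
link 2: phi[2] = 110 + 10 + 35 = 155 deg
  cos(155 deg) = -0.9063, sin(155 deg) = 0.4226
  joint[3] = (-9.1016, 19.8279) + 1.6 * (-0.9063, 0.4226) = (-9.1016 + -1.4501, 19.8279 + 0.6762) = (-10.5517, 20.5041)
End effector: (-10.5517, 20.5041)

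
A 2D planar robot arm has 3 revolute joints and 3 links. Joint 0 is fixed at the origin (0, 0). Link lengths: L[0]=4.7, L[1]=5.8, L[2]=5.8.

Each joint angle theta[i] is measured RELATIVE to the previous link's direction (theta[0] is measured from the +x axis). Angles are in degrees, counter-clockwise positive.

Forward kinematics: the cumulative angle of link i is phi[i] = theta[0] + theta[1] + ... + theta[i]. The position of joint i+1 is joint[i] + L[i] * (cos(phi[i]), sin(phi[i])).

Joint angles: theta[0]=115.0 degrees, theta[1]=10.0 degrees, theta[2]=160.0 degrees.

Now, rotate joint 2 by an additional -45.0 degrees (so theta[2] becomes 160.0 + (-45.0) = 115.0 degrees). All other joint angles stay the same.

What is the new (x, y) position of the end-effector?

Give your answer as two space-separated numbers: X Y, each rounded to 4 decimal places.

Answer: -8.2130 3.9878

Derivation:
joint[0] = (0.0000, 0.0000)  (base)
link 0: phi[0] = 115 = 115 deg
  cos(115 deg) = -0.4226, sin(115 deg) = 0.9063
  joint[1] = (0.0000, 0.0000) + 4.7 * (-0.4226, 0.9063) = (0.0000 + -1.9863, 0.0000 + 4.2596) = (-1.9863, 4.2596)
link 1: phi[1] = 115 + 10 = 125 deg
  cos(125 deg) = -0.5736, sin(125 deg) = 0.8192
  joint[2] = (-1.9863, 4.2596) + 5.8 * (-0.5736, 0.8192) = (-1.9863 + -3.3267, 4.2596 + 4.7511) = (-5.3130, 9.0107)
link 2: phi[2] = 115 + 10 + 115 = 240 deg
  cos(240 deg) = -0.5000, sin(240 deg) = -0.8660
  joint[3] = (-5.3130, 9.0107) + 5.8 * (-0.5000, -0.8660) = (-5.3130 + -2.9000, 9.0107 + -5.0229) = (-8.2130, 3.9878)
End effector: (-8.2130, 3.9878)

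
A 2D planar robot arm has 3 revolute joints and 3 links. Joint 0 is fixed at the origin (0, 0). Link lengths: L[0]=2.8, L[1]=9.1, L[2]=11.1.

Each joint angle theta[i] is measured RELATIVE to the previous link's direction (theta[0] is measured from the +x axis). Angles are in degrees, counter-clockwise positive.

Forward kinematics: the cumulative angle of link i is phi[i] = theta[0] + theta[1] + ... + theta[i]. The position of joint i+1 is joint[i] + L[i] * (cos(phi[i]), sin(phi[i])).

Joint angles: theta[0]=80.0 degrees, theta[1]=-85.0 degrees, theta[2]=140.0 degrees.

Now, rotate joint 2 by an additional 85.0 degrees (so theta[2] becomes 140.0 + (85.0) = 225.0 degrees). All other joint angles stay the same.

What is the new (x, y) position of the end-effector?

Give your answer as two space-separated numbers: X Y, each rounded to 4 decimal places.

joint[0] = (0.0000, 0.0000)  (base)
link 0: phi[0] = 80 = 80 deg
  cos(80 deg) = 0.1736, sin(80 deg) = 0.9848
  joint[1] = (0.0000, 0.0000) + 2.8 * (0.1736, 0.9848) = (0.0000 + 0.4862, 0.0000 + 2.7575) = (0.4862, 2.7575)
link 1: phi[1] = 80 + -85 = -5 deg
  cos(-5 deg) = 0.9962, sin(-5 deg) = -0.0872
  joint[2] = (0.4862, 2.7575) + 9.1 * (0.9962, -0.0872) = (0.4862 + 9.0654, 2.7575 + -0.7931) = (9.5516, 1.9643)
link 2: phi[2] = 80 + -85 + 225 = 220 deg
  cos(220 deg) = -0.7660, sin(220 deg) = -0.6428
  joint[3] = (9.5516, 1.9643) + 11.1 * (-0.7660, -0.6428) = (9.5516 + -8.5031, 1.9643 + -7.1349) = (1.0485, -5.1706)
End effector: (1.0485, -5.1706)

Answer: 1.0485 -5.1706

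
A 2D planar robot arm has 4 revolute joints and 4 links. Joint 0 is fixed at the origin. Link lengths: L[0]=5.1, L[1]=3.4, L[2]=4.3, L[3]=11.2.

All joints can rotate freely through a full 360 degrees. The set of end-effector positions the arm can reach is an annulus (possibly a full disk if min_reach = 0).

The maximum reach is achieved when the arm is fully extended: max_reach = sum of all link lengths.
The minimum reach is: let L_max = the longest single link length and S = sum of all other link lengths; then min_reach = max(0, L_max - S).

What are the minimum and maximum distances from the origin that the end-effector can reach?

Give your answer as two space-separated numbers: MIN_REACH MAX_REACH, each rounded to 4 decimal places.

Link lengths: [5.1, 3.4, 4.3, 11.2]
max_reach = 5.1 + 3.4 + 4.3 + 11.2 = 24
L_max = max([5.1, 3.4, 4.3, 11.2]) = 11.2
S (sum of others) = 24 - 11.2 = 12.8
min_reach = max(0, 11.2 - 12.8) = max(0, -1.6) = 0

Answer: 0.0000 24.0000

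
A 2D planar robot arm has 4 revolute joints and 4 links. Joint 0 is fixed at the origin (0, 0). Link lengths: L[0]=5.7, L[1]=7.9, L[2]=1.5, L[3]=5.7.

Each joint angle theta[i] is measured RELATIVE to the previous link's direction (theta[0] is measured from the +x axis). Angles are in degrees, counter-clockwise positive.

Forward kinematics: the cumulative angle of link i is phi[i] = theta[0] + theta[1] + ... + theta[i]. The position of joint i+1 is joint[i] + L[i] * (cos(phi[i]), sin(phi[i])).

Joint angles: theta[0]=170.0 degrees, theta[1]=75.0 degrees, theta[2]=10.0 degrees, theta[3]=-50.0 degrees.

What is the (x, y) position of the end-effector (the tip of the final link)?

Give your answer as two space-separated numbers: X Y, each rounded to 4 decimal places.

Answer: -14.5063 -10.0278

Derivation:
joint[0] = (0.0000, 0.0000)  (base)
link 0: phi[0] = 170 = 170 deg
  cos(170 deg) = -0.9848, sin(170 deg) = 0.1736
  joint[1] = (0.0000, 0.0000) + 5.7 * (-0.9848, 0.1736) = (0.0000 + -5.6134, 0.0000 + 0.9898) = (-5.6134, 0.9898)
link 1: phi[1] = 170 + 75 = 245 deg
  cos(245 deg) = -0.4226, sin(245 deg) = -0.9063
  joint[2] = (-5.6134, 0.9898) + 7.9 * (-0.4226, -0.9063) = (-5.6134 + -3.3387, 0.9898 + -7.1598) = (-8.9521, -6.1700)
link 2: phi[2] = 170 + 75 + 10 = 255 deg
  cos(255 deg) = -0.2588, sin(255 deg) = -0.9659
  joint[3] = (-8.9521, -6.1700) + 1.5 * (-0.2588, -0.9659) = (-8.9521 + -0.3882, -6.1700 + -1.4489) = (-9.3403, -7.6189)
link 3: phi[3] = 170 + 75 + 10 + -50 = 205 deg
  cos(205 deg) = -0.9063, sin(205 deg) = -0.4226
  joint[4] = (-9.3403, -7.6189) + 5.7 * (-0.9063, -0.4226) = (-9.3403 + -5.1660, -7.6189 + -2.4089) = (-14.5063, -10.0278)
End effector: (-14.5063, -10.0278)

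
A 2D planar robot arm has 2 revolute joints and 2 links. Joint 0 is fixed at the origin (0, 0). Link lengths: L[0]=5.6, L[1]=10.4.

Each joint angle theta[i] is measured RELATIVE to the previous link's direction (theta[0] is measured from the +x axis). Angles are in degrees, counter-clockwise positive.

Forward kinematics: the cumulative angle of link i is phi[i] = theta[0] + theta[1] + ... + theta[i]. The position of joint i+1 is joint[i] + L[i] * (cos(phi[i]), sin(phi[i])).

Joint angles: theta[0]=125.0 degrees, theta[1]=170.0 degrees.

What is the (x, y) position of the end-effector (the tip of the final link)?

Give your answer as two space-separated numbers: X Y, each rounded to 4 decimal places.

Answer: 1.1832 -4.8383

Derivation:
joint[0] = (0.0000, 0.0000)  (base)
link 0: phi[0] = 125 = 125 deg
  cos(125 deg) = -0.5736, sin(125 deg) = 0.8192
  joint[1] = (0.0000, 0.0000) + 5.6 * (-0.5736, 0.8192) = (0.0000 + -3.2120, 0.0000 + 4.5873) = (-3.2120, 4.5873)
link 1: phi[1] = 125 + 170 = 295 deg
  cos(295 deg) = 0.4226, sin(295 deg) = -0.9063
  joint[2] = (-3.2120, 4.5873) + 10.4 * (0.4226, -0.9063) = (-3.2120 + 4.3952, 4.5873 + -9.4256) = (1.1832, -4.8383)
End effector: (1.1832, -4.8383)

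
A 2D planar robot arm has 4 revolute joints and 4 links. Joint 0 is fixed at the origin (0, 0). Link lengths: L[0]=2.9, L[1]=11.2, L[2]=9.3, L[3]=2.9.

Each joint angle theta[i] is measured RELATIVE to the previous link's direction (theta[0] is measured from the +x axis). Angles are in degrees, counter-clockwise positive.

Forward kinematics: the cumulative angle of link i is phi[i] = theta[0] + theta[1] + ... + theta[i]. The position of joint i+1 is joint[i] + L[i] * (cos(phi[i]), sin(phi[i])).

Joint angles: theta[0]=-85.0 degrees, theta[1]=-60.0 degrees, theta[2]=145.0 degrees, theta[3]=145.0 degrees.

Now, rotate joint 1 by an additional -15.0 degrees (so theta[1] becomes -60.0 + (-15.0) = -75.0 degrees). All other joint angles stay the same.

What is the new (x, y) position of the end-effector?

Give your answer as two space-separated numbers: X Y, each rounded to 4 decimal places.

Answer: -3.1528 -6.9051

Derivation:
joint[0] = (0.0000, 0.0000)  (base)
link 0: phi[0] = -85 = -85 deg
  cos(-85 deg) = 0.0872, sin(-85 deg) = -0.9962
  joint[1] = (0.0000, 0.0000) + 2.9 * (0.0872, -0.9962) = (0.0000 + 0.2528, 0.0000 + -2.8890) = (0.2528, -2.8890)
link 1: phi[1] = -85 + -75 = -160 deg
  cos(-160 deg) = -0.9397, sin(-160 deg) = -0.3420
  joint[2] = (0.2528, -2.8890) + 11.2 * (-0.9397, -0.3420) = (0.2528 + -10.5246, -2.8890 + -3.8306) = (-10.2718, -6.7196)
link 2: phi[2] = -85 + -75 + 145 = -15 deg
  cos(-15 deg) = 0.9659, sin(-15 deg) = -0.2588
  joint[3] = (-10.2718, -6.7196) + 9.3 * (0.9659, -0.2588) = (-10.2718 + 8.9831, -6.7196 + -2.4070) = (-1.2887, -9.1266)
link 3: phi[3] = -85 + -75 + 145 + 145 = 130 deg
  cos(130 deg) = -0.6428, sin(130 deg) = 0.7660
  joint[4] = (-1.2887, -9.1266) + 2.9 * (-0.6428, 0.7660) = (-1.2887 + -1.8641, -9.1266 + 2.2215) = (-3.1528, -6.9051)
End effector: (-3.1528, -6.9051)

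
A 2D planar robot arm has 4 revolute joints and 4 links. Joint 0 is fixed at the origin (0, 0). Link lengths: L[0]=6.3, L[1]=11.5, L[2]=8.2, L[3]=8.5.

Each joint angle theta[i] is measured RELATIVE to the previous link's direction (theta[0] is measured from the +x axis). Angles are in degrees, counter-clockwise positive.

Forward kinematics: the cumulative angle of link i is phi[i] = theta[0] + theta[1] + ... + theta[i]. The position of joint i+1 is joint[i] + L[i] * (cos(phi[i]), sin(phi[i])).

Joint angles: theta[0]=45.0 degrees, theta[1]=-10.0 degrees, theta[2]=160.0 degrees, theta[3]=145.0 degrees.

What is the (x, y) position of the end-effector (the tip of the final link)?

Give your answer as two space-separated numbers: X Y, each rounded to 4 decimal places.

joint[0] = (0.0000, 0.0000)  (base)
link 0: phi[0] = 45 = 45 deg
  cos(45 deg) = 0.7071, sin(45 deg) = 0.7071
  joint[1] = (0.0000, 0.0000) + 6.3 * (0.7071, 0.7071) = (0.0000 + 4.4548, 0.0000 + 4.4548) = (4.4548, 4.4548)
link 1: phi[1] = 45 + -10 = 35 deg
  cos(35 deg) = 0.8192, sin(35 deg) = 0.5736
  joint[2] = (4.4548, 4.4548) + 11.5 * (0.8192, 0.5736) = (4.4548 + 9.4202, 4.4548 + 6.5961) = (13.8750, 11.0509)
link 2: phi[2] = 45 + -10 + 160 = 195 deg
  cos(195 deg) = -0.9659, sin(195 deg) = -0.2588
  joint[3] = (13.8750, 11.0509) + 8.2 * (-0.9659, -0.2588) = (13.8750 + -7.9206, 11.0509 + -2.1223) = (5.9544, 8.9286)
link 3: phi[3] = 45 + -10 + 160 + 145 = 340 deg
  cos(340 deg) = 0.9397, sin(340 deg) = -0.3420
  joint[4] = (5.9544, 8.9286) + 8.5 * (0.9397, -0.3420) = (5.9544 + 7.9874, 8.9286 + -2.9072) = (13.9418, 6.0214)
End effector: (13.9418, 6.0214)

Answer: 13.9418 6.0214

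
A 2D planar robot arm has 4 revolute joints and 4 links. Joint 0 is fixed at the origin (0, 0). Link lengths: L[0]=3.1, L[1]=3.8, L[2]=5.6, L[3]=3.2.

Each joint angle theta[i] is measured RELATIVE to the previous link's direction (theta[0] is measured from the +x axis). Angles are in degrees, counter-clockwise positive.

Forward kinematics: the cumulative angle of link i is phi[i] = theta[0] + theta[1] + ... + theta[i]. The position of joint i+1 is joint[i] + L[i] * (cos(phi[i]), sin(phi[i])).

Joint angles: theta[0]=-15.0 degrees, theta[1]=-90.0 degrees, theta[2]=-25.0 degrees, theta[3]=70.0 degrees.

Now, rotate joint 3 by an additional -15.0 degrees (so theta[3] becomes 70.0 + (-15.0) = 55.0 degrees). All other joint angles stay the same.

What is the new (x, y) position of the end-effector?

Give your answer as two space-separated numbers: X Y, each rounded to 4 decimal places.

joint[0] = (0.0000, 0.0000)  (base)
link 0: phi[0] = -15 = -15 deg
  cos(-15 deg) = 0.9659, sin(-15 deg) = -0.2588
  joint[1] = (0.0000, 0.0000) + 3.1 * (0.9659, -0.2588) = (0.0000 + 2.9944, 0.0000 + -0.8023) = (2.9944, -0.8023)
link 1: phi[1] = -15 + -90 = -105 deg
  cos(-105 deg) = -0.2588, sin(-105 deg) = -0.9659
  joint[2] = (2.9944, -0.8023) + 3.8 * (-0.2588, -0.9659) = (2.9944 + -0.9835, -0.8023 + -3.6705) = (2.0109, -4.4729)
link 2: phi[2] = -15 + -90 + -25 = -130 deg
  cos(-130 deg) = -0.6428, sin(-130 deg) = -0.7660
  joint[3] = (2.0109, -4.4729) + 5.6 * (-0.6428, -0.7660) = (2.0109 + -3.5996, -4.4729 + -4.2898) = (-1.5888, -8.7627)
link 3: phi[3] = -15 + -90 + -25 + 55 = -75 deg
  cos(-75 deg) = 0.2588, sin(-75 deg) = -0.9659
  joint[4] = (-1.5888, -8.7627) + 3.2 * (0.2588, -0.9659) = (-1.5888 + 0.8282, -8.7627 + -3.0910) = (-0.7605, -11.8537)
End effector: (-0.7605, -11.8537)

Answer: -0.7605 -11.8537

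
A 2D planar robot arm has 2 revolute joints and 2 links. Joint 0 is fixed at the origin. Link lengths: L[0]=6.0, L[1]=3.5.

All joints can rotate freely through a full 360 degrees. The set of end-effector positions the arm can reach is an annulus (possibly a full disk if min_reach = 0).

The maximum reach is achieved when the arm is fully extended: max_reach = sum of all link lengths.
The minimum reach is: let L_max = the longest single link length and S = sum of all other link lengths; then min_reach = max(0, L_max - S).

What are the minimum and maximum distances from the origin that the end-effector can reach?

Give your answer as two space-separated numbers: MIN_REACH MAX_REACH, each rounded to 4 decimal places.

Answer: 2.5000 9.5000

Derivation:
Link lengths: [6.0, 3.5]
max_reach = 6 + 3.5 = 9.5
L_max = max([6.0, 3.5]) = 6
S (sum of others) = 9.5 - 6 = 3.5
min_reach = max(0, 6 - 3.5) = max(0, 2.5) = 2.5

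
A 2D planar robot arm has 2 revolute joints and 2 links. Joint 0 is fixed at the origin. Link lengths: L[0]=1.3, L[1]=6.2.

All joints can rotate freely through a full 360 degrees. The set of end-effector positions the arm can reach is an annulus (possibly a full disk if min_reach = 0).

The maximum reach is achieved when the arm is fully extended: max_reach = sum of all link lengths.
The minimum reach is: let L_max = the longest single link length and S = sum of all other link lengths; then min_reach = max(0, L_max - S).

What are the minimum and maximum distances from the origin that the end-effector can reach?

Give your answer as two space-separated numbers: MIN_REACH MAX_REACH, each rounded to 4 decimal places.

Answer: 4.9000 7.5000

Derivation:
Link lengths: [1.3, 6.2]
max_reach = 1.3 + 6.2 = 7.5
L_max = max([1.3, 6.2]) = 6.2
S (sum of others) = 7.5 - 6.2 = 1.3
min_reach = max(0, 6.2 - 1.3) = max(0, 4.9) = 4.9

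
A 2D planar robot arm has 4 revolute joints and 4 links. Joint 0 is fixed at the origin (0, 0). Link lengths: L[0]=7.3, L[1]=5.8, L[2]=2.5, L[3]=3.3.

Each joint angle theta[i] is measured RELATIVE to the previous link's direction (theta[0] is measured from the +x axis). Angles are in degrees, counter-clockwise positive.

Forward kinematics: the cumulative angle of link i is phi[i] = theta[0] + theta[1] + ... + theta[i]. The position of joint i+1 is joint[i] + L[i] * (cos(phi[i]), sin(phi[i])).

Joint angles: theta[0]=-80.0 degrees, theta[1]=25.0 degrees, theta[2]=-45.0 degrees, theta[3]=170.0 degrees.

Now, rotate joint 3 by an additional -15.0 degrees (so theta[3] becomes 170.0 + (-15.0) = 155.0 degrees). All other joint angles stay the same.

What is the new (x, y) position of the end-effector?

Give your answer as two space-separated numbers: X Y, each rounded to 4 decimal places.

joint[0] = (0.0000, 0.0000)  (base)
link 0: phi[0] = -80 = -80 deg
  cos(-80 deg) = 0.1736, sin(-80 deg) = -0.9848
  joint[1] = (0.0000, 0.0000) + 7.3 * (0.1736, -0.9848) = (0.0000 + 1.2676, 0.0000 + -7.1891) = (1.2676, -7.1891)
link 1: phi[1] = -80 + 25 = -55 deg
  cos(-55 deg) = 0.5736, sin(-55 deg) = -0.8192
  joint[2] = (1.2676, -7.1891) + 5.8 * (0.5736, -0.8192) = (1.2676 + 3.3267, -7.1891 + -4.7511) = (4.5944, -11.9402)
link 2: phi[2] = -80 + 25 + -45 = -100 deg
  cos(-100 deg) = -0.1736, sin(-100 deg) = -0.9848
  joint[3] = (4.5944, -11.9402) + 2.5 * (-0.1736, -0.9848) = (4.5944 + -0.4341, -11.9402 + -2.4620) = (4.1603, -14.4022)
link 3: phi[3] = -80 + 25 + -45 + 155 = 55 deg
  cos(55 deg) = 0.5736, sin(55 deg) = 0.8192
  joint[4] = (4.1603, -14.4022) + 3.3 * (0.5736, 0.8192) = (4.1603 + 1.8928, -14.4022 + 2.7032) = (6.0531, -11.6990)
End effector: (6.0531, -11.6990)

Answer: 6.0531 -11.6990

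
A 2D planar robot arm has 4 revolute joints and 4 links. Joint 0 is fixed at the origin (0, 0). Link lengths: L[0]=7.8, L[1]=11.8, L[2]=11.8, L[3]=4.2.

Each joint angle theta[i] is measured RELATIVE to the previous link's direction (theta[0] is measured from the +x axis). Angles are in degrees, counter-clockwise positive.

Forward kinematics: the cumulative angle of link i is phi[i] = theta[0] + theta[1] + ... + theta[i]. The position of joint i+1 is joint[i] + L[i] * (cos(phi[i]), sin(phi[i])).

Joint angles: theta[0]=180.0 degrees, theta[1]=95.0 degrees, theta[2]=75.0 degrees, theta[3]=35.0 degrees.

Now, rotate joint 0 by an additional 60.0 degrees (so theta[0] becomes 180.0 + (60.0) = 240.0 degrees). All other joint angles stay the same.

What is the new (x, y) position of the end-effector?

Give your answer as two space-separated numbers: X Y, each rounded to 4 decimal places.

joint[0] = (0.0000, 0.0000)  (base)
link 0: phi[0] = 240 = 240 deg
  cos(240 deg) = -0.5000, sin(240 deg) = -0.8660
  joint[1] = (0.0000, 0.0000) + 7.8 * (-0.5000, -0.8660) = (0.0000 + -3.9000, 0.0000 + -6.7550) = (-3.9000, -6.7550)
link 1: phi[1] = 240 + 95 = 335 deg
  cos(335 deg) = 0.9063, sin(335 deg) = -0.4226
  joint[2] = (-3.9000, -6.7550) + 11.8 * (0.9063, -0.4226) = (-3.9000 + 10.6944, -6.7550 + -4.9869) = (6.7944, -11.7419)
link 2: phi[2] = 240 + 95 + 75 = 410 deg
  cos(410 deg) = 0.6428, sin(410 deg) = 0.7660
  joint[3] = (6.7944, -11.7419) + 11.8 * (0.6428, 0.7660) = (6.7944 + 7.5849, -11.7419 + 9.0393) = (14.3793, -2.7026)
link 3: phi[3] = 240 + 95 + 75 + 35 = 445 deg
  cos(445 deg) = 0.0872, sin(445 deg) = 0.9962
  joint[4] = (14.3793, -2.7026) + 4.2 * (0.0872, 0.9962) = (14.3793 + 0.3661, -2.7026 + 4.1840) = (14.7454, 1.4814)
End effector: (14.7454, 1.4814)

Answer: 14.7454 1.4814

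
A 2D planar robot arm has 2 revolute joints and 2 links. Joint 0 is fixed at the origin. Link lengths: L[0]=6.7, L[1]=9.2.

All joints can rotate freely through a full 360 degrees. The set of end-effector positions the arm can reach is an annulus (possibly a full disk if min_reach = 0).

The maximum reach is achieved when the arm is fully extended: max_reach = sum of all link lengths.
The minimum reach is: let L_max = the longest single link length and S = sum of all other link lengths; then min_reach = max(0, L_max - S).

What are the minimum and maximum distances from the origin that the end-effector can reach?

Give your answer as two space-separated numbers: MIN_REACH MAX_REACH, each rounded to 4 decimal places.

Link lengths: [6.7, 9.2]
max_reach = 6.7 + 9.2 = 15.9
L_max = max([6.7, 9.2]) = 9.2
S (sum of others) = 15.9 - 9.2 = 6.7
min_reach = max(0, 9.2 - 6.7) = max(0, 2.5) = 2.5

Answer: 2.5000 15.9000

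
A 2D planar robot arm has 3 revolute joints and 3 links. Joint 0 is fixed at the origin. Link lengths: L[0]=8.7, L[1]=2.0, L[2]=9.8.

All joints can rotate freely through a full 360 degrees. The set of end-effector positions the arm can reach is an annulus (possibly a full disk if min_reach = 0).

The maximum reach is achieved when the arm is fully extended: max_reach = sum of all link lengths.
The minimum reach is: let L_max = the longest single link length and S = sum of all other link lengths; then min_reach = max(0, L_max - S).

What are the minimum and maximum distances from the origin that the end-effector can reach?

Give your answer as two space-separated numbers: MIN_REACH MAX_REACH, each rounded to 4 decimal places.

Link lengths: [8.7, 2.0, 9.8]
max_reach = 8.7 + 2 + 9.8 = 20.5
L_max = max([8.7, 2.0, 9.8]) = 9.8
S (sum of others) = 20.5 - 9.8 = 10.7
min_reach = max(0, 9.8 - 10.7) = max(0, -0.9) = 0

Answer: 0.0000 20.5000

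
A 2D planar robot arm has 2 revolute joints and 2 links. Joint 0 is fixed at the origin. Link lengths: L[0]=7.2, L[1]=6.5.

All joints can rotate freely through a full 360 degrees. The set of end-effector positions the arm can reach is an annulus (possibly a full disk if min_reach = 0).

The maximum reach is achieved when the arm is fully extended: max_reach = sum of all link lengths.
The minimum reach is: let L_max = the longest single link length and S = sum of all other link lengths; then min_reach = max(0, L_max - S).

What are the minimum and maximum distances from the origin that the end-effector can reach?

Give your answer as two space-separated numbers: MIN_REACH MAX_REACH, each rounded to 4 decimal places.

Link lengths: [7.2, 6.5]
max_reach = 7.2 + 6.5 = 13.7
L_max = max([7.2, 6.5]) = 7.2
S (sum of others) = 13.7 - 7.2 = 6.5
min_reach = max(0, 7.2 - 6.5) = max(0, 0.7) = 0.7

Answer: 0.7000 13.7000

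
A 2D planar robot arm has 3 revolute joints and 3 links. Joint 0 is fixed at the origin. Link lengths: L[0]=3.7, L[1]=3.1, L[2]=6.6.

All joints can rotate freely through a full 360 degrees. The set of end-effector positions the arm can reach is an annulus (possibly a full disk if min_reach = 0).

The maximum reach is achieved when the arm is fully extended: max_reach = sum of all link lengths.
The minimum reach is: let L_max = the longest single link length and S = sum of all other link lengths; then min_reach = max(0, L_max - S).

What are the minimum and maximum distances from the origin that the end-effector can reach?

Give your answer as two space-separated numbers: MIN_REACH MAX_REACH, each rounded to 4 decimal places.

Answer: 0.0000 13.4000

Derivation:
Link lengths: [3.7, 3.1, 6.6]
max_reach = 3.7 + 3.1 + 6.6 = 13.4
L_max = max([3.7, 3.1, 6.6]) = 6.6
S (sum of others) = 13.4 - 6.6 = 6.8
min_reach = max(0, 6.6 - 6.8) = max(0, -0.2) = 0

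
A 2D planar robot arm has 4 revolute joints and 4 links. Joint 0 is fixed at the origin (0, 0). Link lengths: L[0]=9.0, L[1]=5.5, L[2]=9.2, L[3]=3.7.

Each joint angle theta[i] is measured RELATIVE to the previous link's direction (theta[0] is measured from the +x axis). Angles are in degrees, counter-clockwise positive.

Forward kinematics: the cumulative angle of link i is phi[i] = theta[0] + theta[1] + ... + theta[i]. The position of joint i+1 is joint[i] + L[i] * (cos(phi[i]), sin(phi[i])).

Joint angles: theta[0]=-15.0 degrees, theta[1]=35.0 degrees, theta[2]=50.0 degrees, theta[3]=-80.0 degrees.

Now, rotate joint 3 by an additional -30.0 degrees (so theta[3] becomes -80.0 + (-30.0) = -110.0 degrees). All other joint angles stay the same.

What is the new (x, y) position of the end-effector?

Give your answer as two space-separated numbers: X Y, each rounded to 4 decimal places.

joint[0] = (0.0000, 0.0000)  (base)
link 0: phi[0] = -15 = -15 deg
  cos(-15 deg) = 0.9659, sin(-15 deg) = -0.2588
  joint[1] = (0.0000, 0.0000) + 9 * (0.9659, -0.2588) = (0.0000 + 8.6933, 0.0000 + -2.3294) = (8.6933, -2.3294)
link 1: phi[1] = -15 + 35 = 20 deg
  cos(20 deg) = 0.9397, sin(20 deg) = 0.3420
  joint[2] = (8.6933, -2.3294) + 5.5 * (0.9397, 0.3420) = (8.6933 + 5.1683, -2.3294 + 1.8811) = (13.8616, -0.4483)
link 2: phi[2] = -15 + 35 + 50 = 70 deg
  cos(70 deg) = 0.3420, sin(70 deg) = 0.9397
  joint[3] = (13.8616, -0.4483) + 9.2 * (0.3420, 0.9397) = (13.8616 + 3.1466, -0.4483 + 8.6452) = (17.0082, 8.1969)
link 3: phi[3] = -15 + 35 + 50 + -110 = -40 deg
  cos(-40 deg) = 0.7660, sin(-40 deg) = -0.6428
  joint[4] = (17.0082, 8.1969) + 3.7 * (0.7660, -0.6428) = (17.0082 + 2.8344, 8.1969 + -2.3783) = (19.8426, 5.8186)
End effector: (19.8426, 5.8186)

Answer: 19.8426 5.8186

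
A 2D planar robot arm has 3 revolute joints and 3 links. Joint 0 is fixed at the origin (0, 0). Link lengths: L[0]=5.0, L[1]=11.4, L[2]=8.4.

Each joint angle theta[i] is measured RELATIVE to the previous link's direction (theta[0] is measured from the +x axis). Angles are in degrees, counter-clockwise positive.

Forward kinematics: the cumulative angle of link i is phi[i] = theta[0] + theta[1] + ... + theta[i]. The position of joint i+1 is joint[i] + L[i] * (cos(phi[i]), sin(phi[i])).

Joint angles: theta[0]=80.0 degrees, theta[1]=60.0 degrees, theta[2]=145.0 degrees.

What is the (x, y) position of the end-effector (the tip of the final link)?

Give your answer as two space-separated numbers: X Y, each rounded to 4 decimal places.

Answer: -5.6906 4.1380

Derivation:
joint[0] = (0.0000, 0.0000)  (base)
link 0: phi[0] = 80 = 80 deg
  cos(80 deg) = 0.1736, sin(80 deg) = 0.9848
  joint[1] = (0.0000, 0.0000) + 5 * (0.1736, 0.9848) = (0.0000 + 0.8682, 0.0000 + 4.9240) = (0.8682, 4.9240)
link 1: phi[1] = 80 + 60 = 140 deg
  cos(140 deg) = -0.7660, sin(140 deg) = 0.6428
  joint[2] = (0.8682, 4.9240) + 11.4 * (-0.7660, 0.6428) = (0.8682 + -8.7329, 4.9240 + 7.3278) = (-7.8647, 12.2518)
link 2: phi[2] = 80 + 60 + 145 = 285 deg
  cos(285 deg) = 0.2588, sin(285 deg) = -0.9659
  joint[3] = (-7.8647, 12.2518) + 8.4 * (0.2588, -0.9659) = (-7.8647 + 2.1741, 12.2518 + -8.1138) = (-5.6906, 4.1380)
End effector: (-5.6906, 4.1380)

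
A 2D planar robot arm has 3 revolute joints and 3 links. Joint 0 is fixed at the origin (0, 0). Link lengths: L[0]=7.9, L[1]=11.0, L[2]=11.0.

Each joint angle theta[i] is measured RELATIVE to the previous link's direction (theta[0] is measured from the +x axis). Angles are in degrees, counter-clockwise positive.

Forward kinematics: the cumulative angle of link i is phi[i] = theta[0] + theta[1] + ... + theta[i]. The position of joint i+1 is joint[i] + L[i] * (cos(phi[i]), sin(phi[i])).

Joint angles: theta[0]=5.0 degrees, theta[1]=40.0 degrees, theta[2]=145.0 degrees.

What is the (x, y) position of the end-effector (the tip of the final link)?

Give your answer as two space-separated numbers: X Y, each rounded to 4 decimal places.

joint[0] = (0.0000, 0.0000)  (base)
link 0: phi[0] = 5 = 5 deg
  cos(5 deg) = 0.9962, sin(5 deg) = 0.0872
  joint[1] = (0.0000, 0.0000) + 7.9 * (0.9962, 0.0872) = (0.0000 + 7.8699, 0.0000 + 0.6885) = (7.8699, 0.6885)
link 1: phi[1] = 5 + 40 = 45 deg
  cos(45 deg) = 0.7071, sin(45 deg) = 0.7071
  joint[2] = (7.8699, 0.6885) + 11 * (0.7071, 0.7071) = (7.8699 + 7.7782, 0.6885 + 7.7782) = (15.6481, 8.4667)
link 2: phi[2] = 5 + 40 + 145 = 190 deg
  cos(190 deg) = -0.9848, sin(190 deg) = -0.1736
  joint[3] = (15.6481, 8.4667) + 11 * (-0.9848, -0.1736) = (15.6481 + -10.8329, 8.4667 + -1.9101) = (4.8152, 6.5566)
End effector: (4.8152, 6.5566)

Answer: 4.8152 6.5566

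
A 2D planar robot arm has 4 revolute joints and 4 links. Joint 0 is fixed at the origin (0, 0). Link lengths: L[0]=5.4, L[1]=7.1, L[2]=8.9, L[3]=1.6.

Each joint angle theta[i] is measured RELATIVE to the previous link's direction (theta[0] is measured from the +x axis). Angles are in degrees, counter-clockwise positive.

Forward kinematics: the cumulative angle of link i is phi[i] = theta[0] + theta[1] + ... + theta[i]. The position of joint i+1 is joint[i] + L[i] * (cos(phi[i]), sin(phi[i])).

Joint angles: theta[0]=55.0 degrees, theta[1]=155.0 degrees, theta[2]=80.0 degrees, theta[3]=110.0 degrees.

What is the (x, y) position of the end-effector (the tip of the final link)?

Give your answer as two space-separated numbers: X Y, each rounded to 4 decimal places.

Answer: 1.2182 -6.4614

Derivation:
joint[0] = (0.0000, 0.0000)  (base)
link 0: phi[0] = 55 = 55 deg
  cos(55 deg) = 0.5736, sin(55 deg) = 0.8192
  joint[1] = (0.0000, 0.0000) + 5.4 * (0.5736, 0.8192) = (0.0000 + 3.0973, 0.0000 + 4.4234) = (3.0973, 4.4234)
link 1: phi[1] = 55 + 155 = 210 deg
  cos(210 deg) = -0.8660, sin(210 deg) = -0.5000
  joint[2] = (3.0973, 4.4234) + 7.1 * (-0.8660, -0.5000) = (3.0973 + -6.1488, 4.4234 + -3.5500) = (-3.0515, 0.8734)
link 2: phi[2] = 55 + 155 + 80 = 290 deg
  cos(290 deg) = 0.3420, sin(290 deg) = -0.9397
  joint[3] = (-3.0515, 0.8734) + 8.9 * (0.3420, -0.9397) = (-3.0515 + 3.0440, 0.8734 + -8.3633) = (-0.0075, -7.4898)
link 3: phi[3] = 55 + 155 + 80 + 110 = 400 deg
  cos(400 deg) = 0.7660, sin(400 deg) = 0.6428
  joint[4] = (-0.0075, -7.4898) + 1.6 * (0.7660, 0.6428) = (-0.0075 + 1.2257, -7.4898 + 1.0285) = (1.2182, -6.4614)
End effector: (1.2182, -6.4614)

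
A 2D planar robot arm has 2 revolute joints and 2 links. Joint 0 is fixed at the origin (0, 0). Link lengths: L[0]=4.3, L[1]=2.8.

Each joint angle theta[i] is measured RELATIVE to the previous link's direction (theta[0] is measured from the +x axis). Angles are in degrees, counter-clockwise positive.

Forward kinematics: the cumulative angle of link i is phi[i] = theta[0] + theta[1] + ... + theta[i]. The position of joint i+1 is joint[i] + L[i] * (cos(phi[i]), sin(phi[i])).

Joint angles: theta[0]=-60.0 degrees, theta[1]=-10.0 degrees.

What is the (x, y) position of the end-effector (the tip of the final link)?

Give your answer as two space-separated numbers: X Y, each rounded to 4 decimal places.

Answer: 3.1077 -6.3550

Derivation:
joint[0] = (0.0000, 0.0000)  (base)
link 0: phi[0] = -60 = -60 deg
  cos(-60 deg) = 0.5000, sin(-60 deg) = -0.8660
  joint[1] = (0.0000, 0.0000) + 4.3 * (0.5000, -0.8660) = (0.0000 + 2.1500, 0.0000 + -3.7239) = (2.1500, -3.7239)
link 1: phi[1] = -60 + -10 = -70 deg
  cos(-70 deg) = 0.3420, sin(-70 deg) = -0.9397
  joint[2] = (2.1500, -3.7239) + 2.8 * (0.3420, -0.9397) = (2.1500 + 0.9577, -3.7239 + -2.6311) = (3.1077, -6.3550)
End effector: (3.1077, -6.3550)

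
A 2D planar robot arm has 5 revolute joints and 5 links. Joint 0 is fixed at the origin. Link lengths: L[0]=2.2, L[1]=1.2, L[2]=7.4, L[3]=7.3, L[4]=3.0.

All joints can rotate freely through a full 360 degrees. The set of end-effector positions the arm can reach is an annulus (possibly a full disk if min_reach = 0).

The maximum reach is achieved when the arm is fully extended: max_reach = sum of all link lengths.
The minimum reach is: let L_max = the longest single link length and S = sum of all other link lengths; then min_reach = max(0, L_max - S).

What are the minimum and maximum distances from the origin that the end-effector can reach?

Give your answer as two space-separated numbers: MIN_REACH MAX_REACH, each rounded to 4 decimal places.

Link lengths: [2.2, 1.2, 7.4, 7.3, 3.0]
max_reach = 2.2 + 1.2 + 7.4 + 7.3 + 3 = 21.1
L_max = max([2.2, 1.2, 7.4, 7.3, 3.0]) = 7.4
S (sum of others) = 21.1 - 7.4 = 13.7
min_reach = max(0, 7.4 - 13.7) = max(0, -6.3) = 0

Answer: 0.0000 21.1000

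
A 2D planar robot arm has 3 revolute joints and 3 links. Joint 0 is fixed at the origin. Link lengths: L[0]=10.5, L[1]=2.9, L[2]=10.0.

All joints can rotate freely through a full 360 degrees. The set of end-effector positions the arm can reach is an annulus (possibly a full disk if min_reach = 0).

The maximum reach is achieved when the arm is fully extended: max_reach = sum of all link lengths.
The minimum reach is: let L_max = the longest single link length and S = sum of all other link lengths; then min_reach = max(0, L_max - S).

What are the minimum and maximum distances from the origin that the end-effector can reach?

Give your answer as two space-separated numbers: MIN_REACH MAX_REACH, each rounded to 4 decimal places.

Link lengths: [10.5, 2.9, 10.0]
max_reach = 10.5 + 2.9 + 10 = 23.4
L_max = max([10.5, 2.9, 10.0]) = 10.5
S (sum of others) = 23.4 - 10.5 = 12.9
min_reach = max(0, 10.5 - 12.9) = max(0, -2.4) = 0

Answer: 0.0000 23.4000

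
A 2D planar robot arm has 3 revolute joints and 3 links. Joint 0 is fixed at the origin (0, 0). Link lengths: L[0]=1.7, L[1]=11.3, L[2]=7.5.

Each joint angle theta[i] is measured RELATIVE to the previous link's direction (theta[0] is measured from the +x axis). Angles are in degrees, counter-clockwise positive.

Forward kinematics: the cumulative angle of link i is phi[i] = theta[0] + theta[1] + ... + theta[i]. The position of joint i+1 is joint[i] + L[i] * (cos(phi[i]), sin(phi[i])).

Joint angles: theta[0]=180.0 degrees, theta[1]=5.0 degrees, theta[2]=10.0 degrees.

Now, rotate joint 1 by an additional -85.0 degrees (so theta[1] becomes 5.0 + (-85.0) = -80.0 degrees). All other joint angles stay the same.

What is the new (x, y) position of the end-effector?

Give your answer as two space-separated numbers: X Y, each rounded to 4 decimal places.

joint[0] = (0.0000, 0.0000)  (base)
link 0: phi[0] = 180 = 180 deg
  cos(180 deg) = -1.0000, sin(180 deg) = 0.0000
  joint[1] = (0.0000, 0.0000) + 1.7 * (-1.0000, 0.0000) = (0.0000 + -1.7000, 0.0000 + 0.0000) = (-1.7000, 0.0000)
link 1: phi[1] = 180 + -80 = 100 deg
  cos(100 deg) = -0.1736, sin(100 deg) = 0.9848
  joint[2] = (-1.7000, 0.0000) + 11.3 * (-0.1736, 0.9848) = (-1.7000 + -1.9622, 0.0000 + 11.1283) = (-3.6622, 11.1283)
link 2: phi[2] = 180 + -80 + 10 = 110 deg
  cos(110 deg) = -0.3420, sin(110 deg) = 0.9397
  joint[3] = (-3.6622, 11.1283) + 7.5 * (-0.3420, 0.9397) = (-3.6622 + -2.5652, 11.1283 + 7.0477) = (-6.2274, 18.1760)
End effector: (-6.2274, 18.1760)

Answer: -6.2274 18.1760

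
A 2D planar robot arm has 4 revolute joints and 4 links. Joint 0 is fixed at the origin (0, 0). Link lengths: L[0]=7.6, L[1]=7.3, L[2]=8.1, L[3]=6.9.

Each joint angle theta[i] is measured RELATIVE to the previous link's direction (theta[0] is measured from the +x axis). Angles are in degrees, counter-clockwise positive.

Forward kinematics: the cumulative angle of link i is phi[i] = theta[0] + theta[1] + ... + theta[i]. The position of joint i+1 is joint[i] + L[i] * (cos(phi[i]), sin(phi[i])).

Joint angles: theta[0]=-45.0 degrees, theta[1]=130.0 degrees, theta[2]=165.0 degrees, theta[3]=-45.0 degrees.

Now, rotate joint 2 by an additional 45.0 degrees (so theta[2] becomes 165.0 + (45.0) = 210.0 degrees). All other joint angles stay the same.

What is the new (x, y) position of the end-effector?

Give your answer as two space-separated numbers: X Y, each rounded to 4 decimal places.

Answer: 7.0735 -11.9268

Derivation:
joint[0] = (0.0000, 0.0000)  (base)
link 0: phi[0] = -45 = -45 deg
  cos(-45 deg) = 0.7071, sin(-45 deg) = -0.7071
  joint[1] = (0.0000, 0.0000) + 7.6 * (0.7071, -0.7071) = (0.0000 + 5.3740, 0.0000 + -5.3740) = (5.3740, -5.3740)
link 1: phi[1] = -45 + 130 = 85 deg
  cos(85 deg) = 0.0872, sin(85 deg) = 0.9962
  joint[2] = (5.3740, -5.3740) + 7.3 * (0.0872, 0.9962) = (5.3740 + 0.6362, -5.3740 + 7.2722) = (6.0102, 1.8982)
link 2: phi[2] = -45 + 130 + 210 = 295 deg
  cos(295 deg) = 0.4226, sin(295 deg) = -0.9063
  joint[3] = (6.0102, 1.8982) + 8.1 * (0.4226, -0.9063) = (6.0102 + 3.4232, 1.8982 + -7.3411) = (9.4335, -5.4429)
link 3: phi[3] = -45 + 130 + 210 + -45 = 250 deg
  cos(250 deg) = -0.3420, sin(250 deg) = -0.9397
  joint[4] = (9.4335, -5.4429) + 6.9 * (-0.3420, -0.9397) = (9.4335 + -2.3599, -5.4429 + -6.4839) = (7.0735, -11.9268)
End effector: (7.0735, -11.9268)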